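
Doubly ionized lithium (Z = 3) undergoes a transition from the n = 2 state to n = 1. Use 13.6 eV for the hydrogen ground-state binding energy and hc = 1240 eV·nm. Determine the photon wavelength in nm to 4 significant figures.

13.51 nm

For Z = 3 the level energies scale as Z², so the effective Rydberg energy is 13.6 × 9 = 122.4 eV.
ΔE = 122.4 × (1/1² − 1/2²) = 122.4 × 0.7500 = 91.80 eV.
λ = hc/ΔE = 1240 / 91.80 = 13.51 nm.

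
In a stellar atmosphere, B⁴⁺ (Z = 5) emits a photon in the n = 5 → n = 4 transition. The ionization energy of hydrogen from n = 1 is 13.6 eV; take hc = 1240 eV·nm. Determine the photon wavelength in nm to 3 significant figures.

For Z = 5 the level energies scale as Z², so the effective Rydberg energy is 13.6 × 25 = 340.0 eV.
ΔE = 340.0 × (1/4² − 1/5²) = 340.0 × 0.02250 = 7.650 eV.
λ = hc/ΔE = 1240 / 7.650 = 162 nm.

162 nm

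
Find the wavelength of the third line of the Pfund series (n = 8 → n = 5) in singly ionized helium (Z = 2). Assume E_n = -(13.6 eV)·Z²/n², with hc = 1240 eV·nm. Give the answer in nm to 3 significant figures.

The Pfund series terminates on n_f = 5; the third line has n_i = 5+3 = 8.
ΔE = 54.40 × (1/5² − 1/8²) = 1.326 eV.
λ = 1240 / 1.326 = 935 nm.

935 nm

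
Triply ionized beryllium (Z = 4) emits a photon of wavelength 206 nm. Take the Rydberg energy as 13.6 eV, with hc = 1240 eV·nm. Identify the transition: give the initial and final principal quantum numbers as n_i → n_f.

The photon energy is ΔE = hc/λ = 1240 / 206 = 6.019 eV.
With Z = 4, ΔE = 217.6 × (1/n_f² − 1/n_i²), so 1/n_f² − 1/n_i² = 0.02766.
Trying n_f = 5 gives 1/n_i² = 0.01234, i.e. n_i ≈ 9; this pair matches.

n_i = 9, n_f = 5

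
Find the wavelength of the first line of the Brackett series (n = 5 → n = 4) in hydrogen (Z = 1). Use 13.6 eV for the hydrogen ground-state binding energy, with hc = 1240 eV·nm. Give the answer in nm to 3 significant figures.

The Brackett series terminates on n_f = 4; the first line has n_i = 4+1 = 5.
ΔE = 13.60 × (1/4² − 1/5²) = 0.3060 eV.
λ = 1240 / 0.3060 = 4050 nm.

4050 nm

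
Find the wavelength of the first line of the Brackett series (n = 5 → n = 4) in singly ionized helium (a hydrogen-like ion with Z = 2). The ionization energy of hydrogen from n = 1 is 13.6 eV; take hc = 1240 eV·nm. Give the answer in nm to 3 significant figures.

1010 nm

The Brackett series terminates on n_f = 4; the first line has n_i = 4+1 = 5.
ΔE = 54.40 × (1/4² − 1/5²) = 1.224 eV.
λ = 1240 / 1.224 = 1010 nm.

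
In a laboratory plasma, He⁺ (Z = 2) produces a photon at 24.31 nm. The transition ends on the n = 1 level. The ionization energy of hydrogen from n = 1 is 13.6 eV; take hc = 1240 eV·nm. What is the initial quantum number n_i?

n_i = 4

The photon energy is ΔE = hc/λ = 1240 / 24.31 = 51.01 eV.
With Z = 2, ΔE = 54.40 × (1/n_f² − 1/n_i²), so 1/n_f² − 1/n_i² = 0.9376.
With n_f = 1: 1/n_i² = 1/1 − 0.9376 = 0.06236, so n_i ≈ 4.00.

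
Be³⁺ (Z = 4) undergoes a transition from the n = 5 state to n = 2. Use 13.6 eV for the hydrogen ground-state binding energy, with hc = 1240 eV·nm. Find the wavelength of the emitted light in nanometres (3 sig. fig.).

27.1 nm

For Z = 4 the level energies scale as Z², so the effective Rydberg energy is 13.6 × 16 = 217.6 eV.
ΔE = 217.6 × (1/2² − 1/5²) = 217.6 × 0.2100 = 45.70 eV.
λ = hc/ΔE = 1240 / 45.70 = 27.1 nm.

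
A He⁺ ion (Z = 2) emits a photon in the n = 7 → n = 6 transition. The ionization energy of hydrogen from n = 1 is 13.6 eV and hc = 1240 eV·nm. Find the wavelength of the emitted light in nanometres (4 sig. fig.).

3093 nm

For Z = 2 the level energies scale as Z², so the effective Rydberg energy is 13.6 × 4 = 54.40 eV.
ΔE = 54.40 × (1/6² − 1/7²) = 54.40 × 0.007370 = 0.4009 eV.
λ = hc/ΔE = 1240 / 0.4009 = 3093 nm.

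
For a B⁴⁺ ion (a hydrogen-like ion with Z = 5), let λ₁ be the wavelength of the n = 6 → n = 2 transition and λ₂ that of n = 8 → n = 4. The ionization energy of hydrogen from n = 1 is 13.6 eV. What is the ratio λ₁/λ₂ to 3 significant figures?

λ ∝ 1/ΔE ∝ 1/(1/n_f² − 1/n_i²), and the Z² and hc factors cancel in the ratio.
λ₁/λ₂ = (1/4² − 1/8²)/(1/2² − 1/6²) = 0.04688/0.2222 = 0.211.

0.211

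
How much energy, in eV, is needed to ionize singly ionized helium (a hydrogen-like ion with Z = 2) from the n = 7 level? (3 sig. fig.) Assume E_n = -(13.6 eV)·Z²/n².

1.11 eV

E_n = −13.6 Z²/n² = −54.40/n² eV for Z = 2.
E_7 = −54.40/49 = −1.11 eV, so ionization (to E = 0) requires 1.11 eV.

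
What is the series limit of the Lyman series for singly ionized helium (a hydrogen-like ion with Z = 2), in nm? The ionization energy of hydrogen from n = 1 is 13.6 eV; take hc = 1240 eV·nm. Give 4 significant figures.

The Lyman series has lower level n_f = 1; the series limit corresponds to n_i → ∞.
ΔE_max = 13.6 × 4 / 1² = 54.40 eV.
λ_min = 1240 / 54.40 = 22.79 nm.

22.79 nm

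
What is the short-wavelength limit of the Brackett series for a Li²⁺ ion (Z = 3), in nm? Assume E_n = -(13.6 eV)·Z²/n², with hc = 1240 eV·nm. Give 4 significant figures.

162.1 nm

The Brackett series has lower level n_f = 4; the series limit corresponds to n_i → ∞.
ΔE_max = 13.6 × 9 / 4² = 7.650 eV.
λ_min = 1240 / 7.650 = 162.1 nm.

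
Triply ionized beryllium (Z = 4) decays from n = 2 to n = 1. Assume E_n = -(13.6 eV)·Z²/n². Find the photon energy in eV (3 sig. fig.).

163 eV

The Bohr energies scale as Z², so for Z = 4: E_n = −217.6/n² eV.
E_2 = −217.6/4 = −54.40 eV and E_1 = −217.6/1 = −217.6 eV.
The photon energy is |E_2 − E_1| = 163 eV.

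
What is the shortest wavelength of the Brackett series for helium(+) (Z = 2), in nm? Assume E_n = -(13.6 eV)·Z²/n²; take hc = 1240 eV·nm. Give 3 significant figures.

365 nm

The Brackett series has lower level n_f = 4; the series limit corresponds to n_i → ∞.
ΔE_max = 13.6 × 4 / 4² = 3.400 eV.
λ_min = 1240 / 3.400 = 365 nm.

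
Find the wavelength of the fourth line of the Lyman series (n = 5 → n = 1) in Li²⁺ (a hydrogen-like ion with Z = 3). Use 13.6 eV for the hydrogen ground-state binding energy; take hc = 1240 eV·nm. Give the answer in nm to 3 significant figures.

10.6 nm

The Lyman series terminates on n_f = 1; the fourth line has n_i = 1+4 = 5.
ΔE = 122.4 × (1/1² − 1/5²) = 117.5 eV.
λ = 1240 / 117.5 = 10.6 nm.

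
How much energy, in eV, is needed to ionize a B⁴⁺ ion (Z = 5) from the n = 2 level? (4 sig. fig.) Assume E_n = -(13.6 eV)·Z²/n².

85.00 eV

E_n = −13.6 Z²/n² = −340.0/n² eV for Z = 5.
E_2 = −340.0/4 = −85.00 eV, so ionization (to E = 0) requires 85.00 eV.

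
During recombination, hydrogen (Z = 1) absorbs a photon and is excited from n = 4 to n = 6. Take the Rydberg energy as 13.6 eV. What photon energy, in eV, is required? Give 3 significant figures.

E_6 = −13.60/36 = −0.3778 eV and E_4 = −13.60/16 = −0.8500 eV.
The photon energy is |E_6 − E_4| = 0.472 eV.

0.472 eV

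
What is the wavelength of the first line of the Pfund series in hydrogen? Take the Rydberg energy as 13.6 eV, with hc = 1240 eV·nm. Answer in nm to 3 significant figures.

7460 nm

The Pfund series terminates on n_f = 5; the first line has n_i = 5+1 = 6.
ΔE = 13.60 × (1/5² − 1/6²) = 0.1662 eV.
λ = 1240 / 0.1662 = 7460 nm.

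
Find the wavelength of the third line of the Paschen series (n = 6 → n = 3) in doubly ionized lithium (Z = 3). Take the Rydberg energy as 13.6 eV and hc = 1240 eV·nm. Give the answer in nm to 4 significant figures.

The Paschen series terminates on n_f = 3; the third line has n_i = 3+3 = 6.
ΔE = 122.4 × (1/3² − 1/6²) = 10.20 eV.
λ = 1240 / 10.20 = 121.6 nm.

121.6 nm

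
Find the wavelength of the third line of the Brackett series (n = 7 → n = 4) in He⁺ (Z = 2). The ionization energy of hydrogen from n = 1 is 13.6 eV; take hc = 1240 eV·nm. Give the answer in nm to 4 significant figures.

The Brackett series terminates on n_f = 4; the third line has n_i = 4+3 = 7.
ΔE = 54.40 × (1/4² − 1/7²) = 2.290 eV.
λ = 1240 / 2.290 = 541.5 nm.

541.5 nm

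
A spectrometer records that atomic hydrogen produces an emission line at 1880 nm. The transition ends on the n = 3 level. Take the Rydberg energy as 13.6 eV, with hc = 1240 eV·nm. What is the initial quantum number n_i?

The photon energy is ΔE = hc/λ = 1240 / 1880 = 0.6596 eV.
With Z = 1, ΔE = 13.60 × (1/n_f² − 1/n_i²), so 1/n_f² − 1/n_i² = 0.04850.
With n_f = 3: 1/n_i² = 1/9 − 0.04850 = 0.06261, so n_i ≈ 4.00.

n_i = 4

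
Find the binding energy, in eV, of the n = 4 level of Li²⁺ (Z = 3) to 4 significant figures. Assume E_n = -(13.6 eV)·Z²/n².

7.650 eV

E_n = −13.6 Z²/n² = −122.4/n² eV for Z = 3.
E_4 = −122.4/16 = −7.650 eV, so ionization (to E = 0) requires 7.650 eV.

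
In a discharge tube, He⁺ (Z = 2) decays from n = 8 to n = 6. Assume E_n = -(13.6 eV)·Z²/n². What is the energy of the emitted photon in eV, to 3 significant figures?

0.661 eV

The Bohr energies scale as Z², so for Z = 2: E_n = −54.40/n² eV.
E_8 = −54.40/64 = −0.8500 eV and E_6 = −54.40/36 = −1.511 eV.
The photon energy is |E_8 − E_6| = 0.661 eV.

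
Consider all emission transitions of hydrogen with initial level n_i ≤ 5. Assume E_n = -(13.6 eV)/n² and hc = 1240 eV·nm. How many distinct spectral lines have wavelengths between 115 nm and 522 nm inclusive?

3

Enumerate all n_i → n_f pairs with 1 ≤ n_f < n_i ≤ 5 and compute λ = 1240 / [13.6·1·(1/n_f² − 1/n_i²)].
Lines falling in [115, 522] nm: 2→1 (121.6 nm), 5→2 (434.2 nm), 4→2 (486.3 nm).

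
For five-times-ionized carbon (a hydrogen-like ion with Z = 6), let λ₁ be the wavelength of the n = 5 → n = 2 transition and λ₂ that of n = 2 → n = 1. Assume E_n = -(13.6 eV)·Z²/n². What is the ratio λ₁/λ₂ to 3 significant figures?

3.57

λ ∝ 1/ΔE ∝ 1/(1/n_f² − 1/n_i²), and the Z² and hc factors cancel in the ratio.
λ₁/λ₂ = (1/1² − 1/2²)/(1/2² − 1/5²) = 0.7500/0.2100 = 3.57.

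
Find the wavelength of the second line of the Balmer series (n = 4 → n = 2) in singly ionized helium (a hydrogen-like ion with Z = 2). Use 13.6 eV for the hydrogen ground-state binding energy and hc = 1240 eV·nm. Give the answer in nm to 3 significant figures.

The Balmer series terminates on n_f = 2; the second line has n_i = 2+2 = 4.
ΔE = 54.40 × (1/2² − 1/4²) = 10.20 eV.
λ = 1240 / 10.20 = 122 nm.

122 nm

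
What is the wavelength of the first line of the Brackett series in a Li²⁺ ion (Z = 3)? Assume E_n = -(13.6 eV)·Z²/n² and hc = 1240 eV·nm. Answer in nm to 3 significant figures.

450 nm

The Brackett series terminates on n_f = 4; the first line has n_i = 4+1 = 5.
ΔE = 122.4 × (1/4² − 1/5²) = 2.754 eV.
λ = 1240 / 2.754 = 450 nm.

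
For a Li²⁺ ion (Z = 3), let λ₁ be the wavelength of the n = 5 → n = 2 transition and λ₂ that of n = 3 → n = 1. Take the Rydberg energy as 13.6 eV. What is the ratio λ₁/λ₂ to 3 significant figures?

λ ∝ 1/ΔE ∝ 1/(1/n_f² − 1/n_i²), and the Z² and hc factors cancel in the ratio.
λ₁/λ₂ = (1/1² − 1/3²)/(1/2² − 1/5²) = 0.8889/0.2100 = 4.23.

4.23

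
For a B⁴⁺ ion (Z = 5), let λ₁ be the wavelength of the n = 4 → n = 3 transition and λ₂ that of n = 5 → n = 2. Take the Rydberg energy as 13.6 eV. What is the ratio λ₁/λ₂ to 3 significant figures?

4.32

λ ∝ 1/ΔE ∝ 1/(1/n_f² − 1/n_i²), and the Z² and hc factors cancel in the ratio.
λ₁/λ₂ = (1/2² − 1/5²)/(1/3² − 1/4²) = 0.2100/0.04861 = 4.32.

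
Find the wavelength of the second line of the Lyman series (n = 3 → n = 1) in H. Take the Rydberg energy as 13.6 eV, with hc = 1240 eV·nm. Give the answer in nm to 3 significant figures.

The Lyman series terminates on n_f = 1; the second line has n_i = 1+2 = 3.
ΔE = 13.60 × (1/1² − 1/3²) = 12.09 eV.
λ = 1240 / 12.09 = 103 nm.

103 nm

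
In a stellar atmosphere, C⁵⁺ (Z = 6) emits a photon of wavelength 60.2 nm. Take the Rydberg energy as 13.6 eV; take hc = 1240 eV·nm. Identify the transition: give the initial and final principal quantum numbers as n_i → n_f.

n_i = 7, n_f = 4

The photon energy is ΔE = hc/λ = 1240 / 60.2 = 20.60 eV.
With Z = 6, ΔE = 489.6 × (1/n_f² − 1/n_i²), so 1/n_f² − 1/n_i² = 0.04207.
Trying n_f = 4 gives 1/n_i² = 0.02043, i.e. n_i ≈ 7; this pair matches.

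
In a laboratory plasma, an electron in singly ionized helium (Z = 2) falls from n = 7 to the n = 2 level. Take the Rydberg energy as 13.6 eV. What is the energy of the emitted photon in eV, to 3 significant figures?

12.5 eV

The Bohr energies scale as Z², so for Z = 2: E_n = −54.40/n² eV.
E_7 = −54.40/49 = −1.110 eV and E_2 = −54.40/4 = −13.60 eV.
The photon energy is |E_7 − E_2| = 12.5 eV.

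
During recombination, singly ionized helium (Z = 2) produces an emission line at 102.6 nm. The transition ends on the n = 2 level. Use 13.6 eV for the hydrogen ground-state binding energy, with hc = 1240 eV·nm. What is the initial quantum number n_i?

The photon energy is ΔE = hc/λ = 1240 / 102.6 = 12.09 eV.
With Z = 2, ΔE = 54.40 × (1/n_f² − 1/n_i²), so 1/n_f² − 1/n_i² = 0.2222.
With n_f = 2: 1/n_i² = 1/4 − 0.2222 = 0.02784, so n_i ≈ 5.99.

n_i = 6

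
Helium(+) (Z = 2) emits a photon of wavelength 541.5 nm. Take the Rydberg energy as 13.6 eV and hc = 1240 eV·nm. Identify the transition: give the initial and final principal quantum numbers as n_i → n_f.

n_i = 7, n_f = 4

The photon energy is ΔE = hc/λ = 1240 / 541.5 = 2.290 eV.
With Z = 2, ΔE = 54.40 × (1/n_f² − 1/n_i²), so 1/n_f² − 1/n_i² = 0.04209.
Trying n_f = 4 gives 1/n_i² = 0.02041, i.e. n_i ≈ 7; this pair matches.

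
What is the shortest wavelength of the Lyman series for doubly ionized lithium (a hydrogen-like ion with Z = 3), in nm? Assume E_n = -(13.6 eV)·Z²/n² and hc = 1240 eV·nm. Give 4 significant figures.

The Lyman series has lower level n_f = 1; the series limit corresponds to n_i → ∞.
ΔE_max = 13.6 × 9 / 1² = 122.4 eV.
λ_min = 1240 / 122.4 = 10.13 nm.

10.13 nm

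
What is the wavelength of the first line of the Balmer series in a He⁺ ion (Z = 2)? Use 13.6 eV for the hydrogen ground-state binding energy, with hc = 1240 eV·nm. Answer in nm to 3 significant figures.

The Balmer series terminates on n_f = 2; the first line has n_i = 2+1 = 3.
ΔE = 54.40 × (1/2² − 1/3²) = 7.556 eV.
λ = 1240 / 7.556 = 164 nm.

164 nm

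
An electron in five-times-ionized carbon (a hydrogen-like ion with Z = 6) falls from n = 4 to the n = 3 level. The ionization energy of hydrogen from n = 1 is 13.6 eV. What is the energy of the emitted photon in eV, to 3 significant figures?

The Bohr energies scale as Z², so for Z = 6: E_n = −489.6/n² eV.
E_4 = −489.6/16 = −30.60 eV and E_3 = −489.6/9 = −54.40 eV.
The photon energy is |E_4 − E_3| = 23.8 eV.

23.8 eV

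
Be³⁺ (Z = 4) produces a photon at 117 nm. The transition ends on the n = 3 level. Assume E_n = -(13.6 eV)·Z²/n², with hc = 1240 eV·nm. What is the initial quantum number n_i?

The photon energy is ΔE = hc/λ = 1240 / 117 = 10.60 eV.
With Z = 4, ΔE = 217.6 × (1/n_f² − 1/n_i²), so 1/n_f² − 1/n_i² = 0.04871.
With n_f = 3: 1/n_i² = 1/9 − 0.04871 = 0.06241, so n_i ≈ 4.00.

n_i = 4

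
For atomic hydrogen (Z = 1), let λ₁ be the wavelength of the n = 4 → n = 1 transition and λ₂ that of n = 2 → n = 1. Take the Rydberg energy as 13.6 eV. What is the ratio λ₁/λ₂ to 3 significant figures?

λ ∝ 1/ΔE ∝ 1/(1/n_f² − 1/n_i²), and the Z² and hc factors cancel in the ratio.
λ₁/λ₂ = (1/1² − 1/2²)/(1/1² − 1/4²) = 0.7500/0.9375 = 0.800.

0.800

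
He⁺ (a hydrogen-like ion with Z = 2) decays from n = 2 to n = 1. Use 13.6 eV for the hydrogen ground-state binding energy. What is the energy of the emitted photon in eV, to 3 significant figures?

40.8 eV

The Bohr energies scale as Z², so for Z = 2: E_n = −54.40/n² eV.
E_2 = −54.40/4 = −13.60 eV and E_1 = −54.40/1 = −54.40 eV.
The photon energy is |E_2 − E_1| = 40.8 eV.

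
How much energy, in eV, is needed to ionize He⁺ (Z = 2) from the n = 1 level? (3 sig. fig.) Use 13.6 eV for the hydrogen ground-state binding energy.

E_n = −13.6 Z²/n² = −54.40/n² eV for Z = 2.
E_1 = −54.40/1 = −54.4 eV, so ionization (to E = 0) requires 54.4 eV.

54.4 eV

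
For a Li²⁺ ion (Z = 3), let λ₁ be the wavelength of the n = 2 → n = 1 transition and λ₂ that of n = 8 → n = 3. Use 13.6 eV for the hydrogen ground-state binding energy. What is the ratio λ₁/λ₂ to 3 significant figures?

λ ∝ 1/ΔE ∝ 1/(1/n_f² − 1/n_i²), and the Z² and hc factors cancel in the ratio.
λ₁/λ₂ = (1/3² − 1/8²)/(1/1² − 1/2²) = 0.09549/0.7500 = 0.127.

0.127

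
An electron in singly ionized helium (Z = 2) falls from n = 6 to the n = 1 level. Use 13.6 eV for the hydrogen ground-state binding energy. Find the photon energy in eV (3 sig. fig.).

The Bohr energies scale as Z², so for Z = 2: E_n = −54.40/n² eV.
E_6 = −54.40/36 = −1.511 eV and E_1 = −54.40/1 = −54.40 eV.
The photon energy is |E_6 − E_1| = 52.9 eV.

52.9 eV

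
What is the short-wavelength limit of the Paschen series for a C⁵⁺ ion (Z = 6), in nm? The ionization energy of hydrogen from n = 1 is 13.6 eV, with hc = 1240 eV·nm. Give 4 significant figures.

22.79 nm

The Paschen series has lower level n_f = 3; the series limit corresponds to n_i → ∞.
ΔE_max = 13.6 × 36 / 3² = 54.40 eV.
λ_min = 1240 / 54.40 = 22.79 nm.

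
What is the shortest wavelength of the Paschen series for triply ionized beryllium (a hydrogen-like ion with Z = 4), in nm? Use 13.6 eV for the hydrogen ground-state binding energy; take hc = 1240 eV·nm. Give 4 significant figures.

51.29 nm

The Paschen series has lower level n_f = 3; the series limit corresponds to n_i → ∞.
ΔE_max = 13.6 × 16 / 3² = 24.18 eV.
λ_min = 1240 / 24.18 = 51.29 nm.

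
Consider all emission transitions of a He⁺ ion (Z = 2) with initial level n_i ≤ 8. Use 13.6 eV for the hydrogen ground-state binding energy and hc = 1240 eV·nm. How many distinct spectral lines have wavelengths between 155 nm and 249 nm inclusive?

Enumerate all n_i → n_f pairs with 1 ≤ n_f < n_i ≤ 8 and compute λ = 1240 / [13.6·4·(1/n_f² − 1/n_i²)].
Lines falling in [155, 249] nm: 3→2 (164.1 nm), 8→3 (238.7 nm).

2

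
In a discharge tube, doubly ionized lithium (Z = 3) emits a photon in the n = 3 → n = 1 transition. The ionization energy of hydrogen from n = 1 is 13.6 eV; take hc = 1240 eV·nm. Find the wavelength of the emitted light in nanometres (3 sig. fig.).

For Z = 3 the level energies scale as Z², so the effective Rydberg energy is 13.6 × 9 = 122.4 eV.
ΔE = 122.4 × (1/1² − 1/3²) = 122.4 × 0.8889 = 108.8 eV.
λ = hc/ΔE = 1240 / 108.8 = 11.4 nm.

11.4 nm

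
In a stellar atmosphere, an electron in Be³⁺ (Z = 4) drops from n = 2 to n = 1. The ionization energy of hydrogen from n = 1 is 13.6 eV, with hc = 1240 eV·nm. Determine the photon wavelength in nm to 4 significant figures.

7.598 nm

For Z = 4 the level energies scale as Z², so the effective Rydberg energy is 13.6 × 16 = 217.6 eV.
ΔE = 217.6 × (1/1² − 1/2²) = 217.6 × 0.7500 = 163.2 eV.
λ = hc/ΔE = 1240 / 163.2 = 7.598 nm.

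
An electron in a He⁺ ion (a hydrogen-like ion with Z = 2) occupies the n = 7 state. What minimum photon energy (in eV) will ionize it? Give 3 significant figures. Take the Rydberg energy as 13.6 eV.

E_n = −13.6 Z²/n² = −54.40/n² eV for Z = 2.
E_7 = −54.40/49 = −1.11 eV, so ionization (to E = 0) requires 1.11 eV.

1.11 eV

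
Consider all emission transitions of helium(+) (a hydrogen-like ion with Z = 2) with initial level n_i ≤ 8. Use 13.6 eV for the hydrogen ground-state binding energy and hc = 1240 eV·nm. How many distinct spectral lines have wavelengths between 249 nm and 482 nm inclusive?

Enumerate all n_i → n_f pairs with 1 ≤ n_f < n_i ≤ 8 and compute λ = 1240 / [13.6·4·(1/n_f² − 1/n_i²)].
Lines falling in [249, 482] nm: 7→3 (251.3 nm), 6→3 (273.5 nm), 5→3 (320.5 nm), 4→3 (468.9 nm).

4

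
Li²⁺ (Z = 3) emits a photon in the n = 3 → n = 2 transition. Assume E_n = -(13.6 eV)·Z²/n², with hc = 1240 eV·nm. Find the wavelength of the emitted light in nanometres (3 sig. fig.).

72.9 nm

For Z = 3 the level energies scale as Z², so the effective Rydberg energy is 13.6 × 9 = 122.4 eV.
ΔE = 122.4 × (1/2² − 1/3²) = 122.4 × 0.1389 = 17.00 eV.
λ = hc/ΔE = 1240 / 17.00 = 72.9 nm.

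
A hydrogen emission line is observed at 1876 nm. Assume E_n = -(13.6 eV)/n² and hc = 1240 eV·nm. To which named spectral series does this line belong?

ΔE = 1240/1876 = 0.6610 eV.
This matches 13.6 × (1/3² − 1/4²), so n_f = 3: the Paschen series.

Paschen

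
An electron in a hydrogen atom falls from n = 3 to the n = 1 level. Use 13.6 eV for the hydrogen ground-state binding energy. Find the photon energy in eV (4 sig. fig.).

E_3 = −13.60/9 = −1.511 eV and E_1 = −13.60/1 = −13.60 eV.
The photon energy is |E_3 − E_1| = 12.09 eV.

12.09 eV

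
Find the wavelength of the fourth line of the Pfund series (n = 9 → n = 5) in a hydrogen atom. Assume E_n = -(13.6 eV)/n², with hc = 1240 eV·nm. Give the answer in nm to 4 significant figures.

3297 nm

The Pfund series terminates on n_f = 5; the fourth line has n_i = 5+4 = 9.
ΔE = 13.60 × (1/5² − 1/9²) = 0.3761 eV.
λ = 1240 / 0.3761 = 3297 nm.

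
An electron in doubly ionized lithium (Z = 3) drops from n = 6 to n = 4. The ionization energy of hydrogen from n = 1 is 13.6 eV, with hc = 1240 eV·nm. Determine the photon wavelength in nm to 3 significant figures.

For Z = 3 the level energies scale as Z², so the effective Rydberg energy is 13.6 × 9 = 122.4 eV.
ΔE = 122.4 × (1/4² − 1/6²) = 122.4 × 0.03472 = 4.250 eV.
λ = hc/ΔE = 1240 / 4.250 = 292 nm.

292 nm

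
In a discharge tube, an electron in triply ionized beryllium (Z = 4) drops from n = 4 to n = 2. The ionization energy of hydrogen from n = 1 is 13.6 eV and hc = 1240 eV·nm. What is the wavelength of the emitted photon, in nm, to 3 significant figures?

30.4 nm

For Z = 4 the level energies scale as Z², so the effective Rydberg energy is 13.6 × 16 = 217.6 eV.
ΔE = 217.6 × (1/2² − 1/4²) = 217.6 × 0.1875 = 40.80 eV.
λ = hc/ΔE = 1240 / 40.80 = 30.4 nm.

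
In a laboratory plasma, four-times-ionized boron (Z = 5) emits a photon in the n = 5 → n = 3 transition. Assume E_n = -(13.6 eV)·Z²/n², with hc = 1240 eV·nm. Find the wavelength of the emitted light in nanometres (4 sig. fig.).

For Z = 5 the level energies scale as Z², so the effective Rydberg energy is 13.6 × 25 = 340.0 eV.
ΔE = 340.0 × (1/3² − 1/5²) = 340.0 × 0.07111 = 24.18 eV.
λ = hc/ΔE = 1240 / 24.18 = 51.29 nm.

51.29 nm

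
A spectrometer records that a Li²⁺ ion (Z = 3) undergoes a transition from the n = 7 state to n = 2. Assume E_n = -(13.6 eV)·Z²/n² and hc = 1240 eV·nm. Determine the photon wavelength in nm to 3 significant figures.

44.1 nm

For Z = 3 the level energies scale as Z², so the effective Rydberg energy is 13.6 × 9 = 122.4 eV.
ΔE = 122.4 × (1/2² − 1/7²) = 122.4 × 0.2296 = 28.10 eV.
λ = hc/ΔE = 1240 / 28.10 = 44.1 nm.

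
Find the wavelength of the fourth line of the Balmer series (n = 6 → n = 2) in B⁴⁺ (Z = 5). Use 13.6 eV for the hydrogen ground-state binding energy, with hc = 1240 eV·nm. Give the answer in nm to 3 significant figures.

16.4 nm

The Balmer series terminates on n_f = 2; the fourth line has n_i = 2+4 = 6.
ΔE = 340.0 × (1/2² − 1/6²) = 75.56 eV.
λ = 1240 / 75.56 = 16.4 nm.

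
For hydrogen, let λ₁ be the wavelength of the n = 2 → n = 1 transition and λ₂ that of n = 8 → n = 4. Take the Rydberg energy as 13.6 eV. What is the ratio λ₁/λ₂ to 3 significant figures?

λ ∝ 1/ΔE ∝ 1/(1/n_f² − 1/n_i²), and the Z² and hc factors cancel in the ratio.
λ₁/λ₂ = (1/4² − 1/8²)/(1/1² − 1/2²) = 0.04688/0.7500 = 0.0625.

0.0625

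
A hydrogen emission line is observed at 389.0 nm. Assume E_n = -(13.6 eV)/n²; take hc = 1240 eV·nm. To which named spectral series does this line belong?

ΔE = 1240/389.0 = 3.188 eV.
This matches 13.6 × (1/2² − 1/8²), so n_f = 2: the Balmer series.

Balmer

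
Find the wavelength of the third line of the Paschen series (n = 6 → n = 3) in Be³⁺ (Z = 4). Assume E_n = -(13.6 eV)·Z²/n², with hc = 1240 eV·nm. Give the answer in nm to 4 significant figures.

68.38 nm

The Paschen series terminates on n_f = 3; the third line has n_i = 3+3 = 6.
ΔE = 217.6 × (1/3² − 1/6²) = 18.13 eV.
λ = 1240 / 18.13 = 68.38 nm.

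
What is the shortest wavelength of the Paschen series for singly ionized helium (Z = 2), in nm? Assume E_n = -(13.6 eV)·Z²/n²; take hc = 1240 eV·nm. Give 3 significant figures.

205 nm

The Paschen series has lower level n_f = 3; the series limit corresponds to n_i → ∞.
ΔE_max = 13.6 × 4 / 3² = 6.044 eV.
λ_min = 1240 / 6.044 = 205 nm.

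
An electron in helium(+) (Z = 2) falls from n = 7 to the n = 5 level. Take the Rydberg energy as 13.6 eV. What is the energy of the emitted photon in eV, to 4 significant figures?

1.066 eV

The Bohr energies scale as Z², so for Z = 2: E_n = −54.40/n² eV.
E_7 = −54.40/49 = −1.110 eV and E_5 = −54.40/25 = −2.176 eV.
The photon energy is |E_7 − E_5| = 1.066 eV.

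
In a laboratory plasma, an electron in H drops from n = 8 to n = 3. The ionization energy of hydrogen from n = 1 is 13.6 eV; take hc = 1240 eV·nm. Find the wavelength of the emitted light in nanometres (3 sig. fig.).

ΔE = 13.60 × (1/3² − 1/8²) = 13.60 × 0.09549 = 1.299 eV.
λ = hc/ΔE = 1240 / 1.299 = 955 nm.
This line belongs to the Paschen series.

955 nm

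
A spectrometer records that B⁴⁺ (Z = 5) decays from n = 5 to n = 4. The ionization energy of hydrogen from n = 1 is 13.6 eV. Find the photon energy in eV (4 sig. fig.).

The Bohr energies scale as Z², so for Z = 5: E_n = −340.0/n² eV.
E_5 = −340.0/25 = −13.60 eV and E_4 = −340.0/16 = −21.25 eV.
The photon energy is |E_5 − E_4| = 7.650 eV.

7.650 eV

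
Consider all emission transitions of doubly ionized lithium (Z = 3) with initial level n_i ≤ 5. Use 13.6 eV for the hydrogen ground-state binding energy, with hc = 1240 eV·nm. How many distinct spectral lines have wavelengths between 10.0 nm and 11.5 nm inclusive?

Enumerate all n_i → n_f pairs with 1 ≤ n_f < n_i ≤ 5 and compute λ = 1240 / [13.6·9·(1/n_f² − 1/n_i²)].
Lines falling in [10.0, 11.5] nm: 5→1 (10.55 nm), 4→1 (10.81 nm), 3→1 (11.40 nm).

3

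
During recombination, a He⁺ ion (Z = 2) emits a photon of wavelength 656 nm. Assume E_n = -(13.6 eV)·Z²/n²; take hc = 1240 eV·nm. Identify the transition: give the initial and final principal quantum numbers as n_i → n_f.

n_i = 6, n_f = 4

The photon energy is ΔE = hc/λ = 1240 / 656 = 1.890 eV.
With Z = 2, ΔE = 54.40 × (1/n_f² − 1/n_i²), so 1/n_f² − 1/n_i² = 0.03475.
Trying n_f = 4 gives 1/n_i² = 0.02775, i.e. n_i ≈ 6; this pair matches.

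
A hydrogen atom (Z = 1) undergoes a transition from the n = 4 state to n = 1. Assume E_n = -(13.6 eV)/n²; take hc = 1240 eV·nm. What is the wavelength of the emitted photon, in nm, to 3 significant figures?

97.3 nm

ΔE = 13.60 × (1/1² − 1/4²) = 13.60 × 0.9375 = 12.75 eV.
λ = hc/ΔE = 1240 / 12.75 = 97.3 nm.
This line belongs to the Lyman series.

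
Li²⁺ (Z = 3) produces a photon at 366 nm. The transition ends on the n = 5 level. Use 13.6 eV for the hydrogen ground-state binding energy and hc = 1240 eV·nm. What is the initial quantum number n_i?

n_i = 9

The photon energy is ΔE = hc/λ = 1240 / 366 = 3.388 eV.
With Z = 3, ΔE = 122.4 × (1/n_f² − 1/n_i²), so 1/n_f² − 1/n_i² = 0.02768.
With n_f = 5: 1/n_i² = 1/25 − 0.02768 = 0.01232, so n_i ≈ 9.01.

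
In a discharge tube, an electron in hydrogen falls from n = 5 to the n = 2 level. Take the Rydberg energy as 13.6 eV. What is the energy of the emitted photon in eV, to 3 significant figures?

E_5 = −13.60/25 = −0.5440 eV and E_2 = −13.60/4 = −3.400 eV.
The photon energy is |E_5 − E_2| = 2.86 eV.

2.86 eV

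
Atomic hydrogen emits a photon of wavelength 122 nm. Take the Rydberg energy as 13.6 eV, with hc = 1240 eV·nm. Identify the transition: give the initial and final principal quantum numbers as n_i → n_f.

n_i = 2, n_f = 1

The photon energy is ΔE = hc/λ = 1240 / 122 = 10.16 eV.
With Z = 1, ΔE = 13.60 × (1/n_f² − 1/n_i²), so 1/n_f² − 1/n_i² = 0.7473.
Trying n_f = 1 gives 1/n_i² = 0.2527, i.e. n_i ≈ 2; this pair matches.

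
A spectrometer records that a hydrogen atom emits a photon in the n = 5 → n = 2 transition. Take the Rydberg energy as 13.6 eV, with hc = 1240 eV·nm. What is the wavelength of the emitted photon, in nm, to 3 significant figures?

ΔE = 13.60 × (1/2² − 1/5²) = 13.60 × 0.2100 = 2.856 eV.
λ = hc/ΔE = 1240 / 2.856 = 434 nm.
This line belongs to the Balmer series.

434 nm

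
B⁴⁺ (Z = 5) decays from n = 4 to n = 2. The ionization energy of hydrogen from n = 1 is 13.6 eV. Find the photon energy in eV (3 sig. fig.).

The Bohr energies scale as Z², so for Z = 5: E_n = −340.0/n² eV.
E_4 = −340.0/16 = −21.25 eV and E_2 = −340.0/4 = −85.00 eV.
The photon energy is |E_4 − E_2| = 63.8 eV.

63.8 eV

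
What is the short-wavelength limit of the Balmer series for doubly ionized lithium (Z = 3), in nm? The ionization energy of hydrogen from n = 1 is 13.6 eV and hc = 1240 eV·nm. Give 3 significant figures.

40.5 nm

The Balmer series has lower level n_f = 2; the series limit corresponds to n_i → ∞.
ΔE_max = 13.6 × 9 / 2² = 30.60 eV.
λ_min = 1240 / 30.60 = 40.5 nm.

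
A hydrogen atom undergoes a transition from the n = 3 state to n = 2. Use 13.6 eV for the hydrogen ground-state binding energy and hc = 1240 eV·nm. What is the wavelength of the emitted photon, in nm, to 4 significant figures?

ΔE = 13.60 × (1/2² − 1/3²) = 13.60 × 0.1389 = 1.889 eV.
λ = hc/ΔE = 1240 / 1.889 = 656.5 nm.

656.5 nm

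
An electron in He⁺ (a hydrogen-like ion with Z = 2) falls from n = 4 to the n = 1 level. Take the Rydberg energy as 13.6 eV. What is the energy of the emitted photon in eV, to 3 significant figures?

The Bohr energies scale as Z², so for Z = 2: E_n = −54.40/n² eV.
E_4 = −54.40/16 = −3.400 eV and E_1 = −54.40/1 = −54.40 eV.
The photon energy is |E_4 − E_1| = 51.0 eV.

51.0 eV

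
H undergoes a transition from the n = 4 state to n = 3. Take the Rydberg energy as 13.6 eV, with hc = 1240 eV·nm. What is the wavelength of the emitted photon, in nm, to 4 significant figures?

ΔE = 13.60 × (1/3² − 1/4²) = 13.60 × 0.04861 = 0.6611 eV.
λ = hc/ΔE = 1240 / 0.6611 = 1876 nm.

1876 nm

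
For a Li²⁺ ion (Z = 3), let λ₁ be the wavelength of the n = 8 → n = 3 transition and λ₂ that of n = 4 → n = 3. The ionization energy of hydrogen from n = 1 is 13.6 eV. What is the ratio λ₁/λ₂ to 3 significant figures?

λ ∝ 1/ΔE ∝ 1/(1/n_f² − 1/n_i²), and the Z² and hc factors cancel in the ratio.
λ₁/λ₂ = (1/3² − 1/4²)/(1/3² − 1/8²) = 0.04861/0.09549 = 0.509.

0.509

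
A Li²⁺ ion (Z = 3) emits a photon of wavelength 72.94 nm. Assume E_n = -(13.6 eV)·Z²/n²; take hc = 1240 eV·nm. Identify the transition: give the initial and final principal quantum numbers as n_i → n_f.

The photon energy is ΔE = hc/λ = 1240 / 72.94 = 17.00 eV.
With Z = 3, ΔE = 122.4 × (1/n_f² − 1/n_i²), so 1/n_f² − 1/n_i² = 0.1389.
Trying n_f = 2 gives 1/n_i² = 0.1111, i.e. n_i ≈ 3; this pair matches.

n_i = 3, n_f = 2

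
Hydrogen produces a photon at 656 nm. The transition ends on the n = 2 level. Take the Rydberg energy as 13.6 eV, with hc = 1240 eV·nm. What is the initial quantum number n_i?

n_i = 3

The photon energy is ΔE = hc/λ = 1240 / 656 = 1.890 eV.
With Z = 1, ΔE = 13.60 × (1/n_f² − 1/n_i²), so 1/n_f² − 1/n_i² = 0.1390.
With n_f = 2: 1/n_i² = 1/4 − 0.1390 = 0.1110, so n_i ≈ 3.00.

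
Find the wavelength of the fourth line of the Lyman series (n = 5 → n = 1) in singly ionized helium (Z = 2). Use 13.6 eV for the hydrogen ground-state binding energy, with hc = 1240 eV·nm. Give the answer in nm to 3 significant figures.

23.7 nm

The Lyman series terminates on n_f = 1; the fourth line has n_i = 1+4 = 5.
ΔE = 54.40 × (1/1² − 1/5²) = 52.22 eV.
λ = 1240 / 52.22 = 23.7 nm.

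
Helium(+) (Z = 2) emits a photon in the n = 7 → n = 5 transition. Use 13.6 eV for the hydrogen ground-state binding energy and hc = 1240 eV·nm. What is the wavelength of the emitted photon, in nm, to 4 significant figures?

1163 nm

For Z = 2 the level energies scale as Z², so the effective Rydberg energy is 13.6 × 4 = 54.40 eV.
ΔE = 54.40 × (1/5² − 1/7²) = 54.40 × 0.01959 = 1.066 eV.
λ = hc/ΔE = 1240 / 1.066 = 1163 nm.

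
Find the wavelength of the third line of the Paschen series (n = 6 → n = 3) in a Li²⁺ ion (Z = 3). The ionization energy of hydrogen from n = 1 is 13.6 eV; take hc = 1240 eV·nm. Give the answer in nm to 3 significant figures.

The Paschen series terminates on n_f = 3; the third line has n_i = 3+3 = 6.
ΔE = 122.4 × (1/3² − 1/6²) = 10.20 eV.
λ = 1240 / 10.20 = 122 nm.

122 nm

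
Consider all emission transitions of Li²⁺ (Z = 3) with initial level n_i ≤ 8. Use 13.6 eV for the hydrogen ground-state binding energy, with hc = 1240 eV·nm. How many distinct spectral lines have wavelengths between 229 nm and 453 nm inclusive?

Enumerate all n_i → n_f pairs with 1 ≤ n_f < n_i ≤ 8 and compute λ = 1240 / [13.6·9·(1/n_f² − 1/n_i²)].
Lines falling in [229, 453] nm: 7→4 (240.7 nm), 6→4 (291.8 nm), 8→5 (415.6 nm), 5→4 (450.3 nm).

4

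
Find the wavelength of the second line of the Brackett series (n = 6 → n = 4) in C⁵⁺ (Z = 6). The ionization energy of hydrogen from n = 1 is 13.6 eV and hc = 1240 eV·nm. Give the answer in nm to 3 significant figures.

The Brackett series terminates on n_f = 4; the second line has n_i = 4+2 = 6.
ΔE = 489.6 × (1/4² − 1/6²) = 17.00 eV.
λ = 1240 / 17.00 = 72.9 nm.

72.9 nm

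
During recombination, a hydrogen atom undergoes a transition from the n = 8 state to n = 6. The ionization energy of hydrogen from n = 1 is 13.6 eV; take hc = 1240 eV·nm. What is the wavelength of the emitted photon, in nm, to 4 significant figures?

7503 nm

ΔE = 13.60 × (1/6² − 1/8²) = 13.60 × 0.01215 = 0.1653 eV.
λ = hc/ΔE = 1240 / 0.1653 = 7503 nm.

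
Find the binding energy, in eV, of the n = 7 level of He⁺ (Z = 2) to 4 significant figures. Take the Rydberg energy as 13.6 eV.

E_n = −13.6 Z²/n² = −54.40/n² eV for Z = 2.
E_7 = −54.40/49 = −1.110 eV, so ionization (to E = 0) requires 1.110 eV.

1.110 eV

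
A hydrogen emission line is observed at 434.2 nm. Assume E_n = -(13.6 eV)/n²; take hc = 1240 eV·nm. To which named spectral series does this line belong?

ΔE = 1240/434.2 = 2.856 eV.
This matches 13.6 × (1/2² − 1/5²), so n_f = 2: the Balmer series.

Balmer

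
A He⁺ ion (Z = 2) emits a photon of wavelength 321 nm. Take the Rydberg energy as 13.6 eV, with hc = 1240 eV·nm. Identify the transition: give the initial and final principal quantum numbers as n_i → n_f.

n_i = 5, n_f = 3

The photon energy is ΔE = hc/λ = 1240 / 321 = 3.863 eV.
With Z = 2, ΔE = 54.40 × (1/n_f² − 1/n_i²), so 1/n_f² − 1/n_i² = 0.07101.
Trying n_f = 3 gives 1/n_i² = 0.04010, i.e. n_i ≈ 5; this pair matches.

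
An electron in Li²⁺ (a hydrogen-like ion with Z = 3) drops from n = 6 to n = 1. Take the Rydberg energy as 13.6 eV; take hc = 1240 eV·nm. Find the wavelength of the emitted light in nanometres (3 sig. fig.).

For Z = 3 the level energies scale as Z², so the effective Rydberg energy is 13.6 × 9 = 122.4 eV.
ΔE = 122.4 × (1/1² − 1/6²) = 122.4 × 0.9722 = 119.0 eV.
λ = hc/ΔE = 1240 / 119.0 = 10.4 nm.

10.4 nm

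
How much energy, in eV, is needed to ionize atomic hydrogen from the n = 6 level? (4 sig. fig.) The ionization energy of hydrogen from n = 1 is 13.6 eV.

0.3778 eV

E_6 = −13.60/36 = −0.3778 eV, so ionization (to E = 0) requires 0.3778 eV.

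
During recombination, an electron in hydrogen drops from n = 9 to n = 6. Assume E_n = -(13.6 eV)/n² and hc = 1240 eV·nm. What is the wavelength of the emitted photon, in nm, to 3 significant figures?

5910 nm

ΔE = 13.60 × (1/6² − 1/9²) = 13.60 × 0.01543 = 0.2099 eV.
λ = hc/ΔE = 1240 / 0.2099 = 5910 nm.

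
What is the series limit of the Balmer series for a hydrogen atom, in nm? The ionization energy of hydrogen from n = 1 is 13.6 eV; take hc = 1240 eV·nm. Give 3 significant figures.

365 nm

The Balmer series has lower level n_f = 2; the series limit corresponds to n_i → ∞.
ΔE_max = 13.6 × 1 / 2² = 3.400 eV.
λ_min = 1240 / 3.400 = 365 nm.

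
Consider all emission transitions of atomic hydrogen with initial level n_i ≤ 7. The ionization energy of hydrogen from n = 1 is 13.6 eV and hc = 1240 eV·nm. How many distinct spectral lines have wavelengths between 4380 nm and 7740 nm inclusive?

Enumerate all n_i → n_f pairs with 1 ≤ n_f < n_i ≤ 7 and compute λ = 1240 / [13.6·1·(1/n_f² − 1/n_i²)].
Lines falling in [4380, 7740] nm: 7→5 (4654 nm), 6→5 (7460 nm).

2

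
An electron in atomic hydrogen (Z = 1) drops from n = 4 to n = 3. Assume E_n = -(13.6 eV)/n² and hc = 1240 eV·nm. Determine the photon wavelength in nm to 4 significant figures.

1876 nm

ΔE = 13.60 × (1/3² − 1/4²) = 13.60 × 0.04861 = 0.6611 eV.
λ = hc/ΔE = 1240 / 0.6611 = 1876 nm.
This line belongs to the Paschen series.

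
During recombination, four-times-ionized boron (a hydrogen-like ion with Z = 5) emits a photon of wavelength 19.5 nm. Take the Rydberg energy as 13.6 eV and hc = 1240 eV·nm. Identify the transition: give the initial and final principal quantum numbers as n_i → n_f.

n_i = 4, n_f = 2

The photon energy is ΔE = hc/λ = 1240 / 19.5 = 63.59 eV.
With Z = 5, ΔE = 340.0 × (1/n_f² − 1/n_i²), so 1/n_f² − 1/n_i² = 0.1870.
Trying n_f = 2 gives 1/n_i² = 0.06297, i.e. n_i ≈ 4; this pair matches.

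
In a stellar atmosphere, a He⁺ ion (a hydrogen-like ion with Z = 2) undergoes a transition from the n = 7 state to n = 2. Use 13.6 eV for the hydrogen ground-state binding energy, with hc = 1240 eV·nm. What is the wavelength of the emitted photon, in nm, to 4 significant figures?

For Z = 2 the level energies scale as Z², so the effective Rydberg energy is 13.6 × 4 = 54.40 eV.
ΔE = 54.40 × (1/2² − 1/7²) = 54.40 × 0.2296 = 12.49 eV.
λ = hc/ΔE = 1240 / 12.49 = 99.28 nm.

99.28 nm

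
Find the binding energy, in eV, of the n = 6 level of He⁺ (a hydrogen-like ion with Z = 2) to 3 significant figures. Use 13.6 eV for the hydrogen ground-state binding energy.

1.51 eV

E_n = −13.6 Z²/n² = −54.40/n² eV for Z = 2.
E_6 = −54.40/36 = −1.51 eV, so ionization (to E = 0) requires 1.51 eV.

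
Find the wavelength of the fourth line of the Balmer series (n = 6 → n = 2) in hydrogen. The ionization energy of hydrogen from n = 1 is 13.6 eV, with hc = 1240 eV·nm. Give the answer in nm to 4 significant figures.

The Balmer series terminates on n_f = 2; the fourth line has n_i = 2+4 = 6.
ΔE = 13.60 × (1/2² − 1/6²) = 3.022 eV.
λ = 1240 / 3.022 = 410.3 nm.

410.3 nm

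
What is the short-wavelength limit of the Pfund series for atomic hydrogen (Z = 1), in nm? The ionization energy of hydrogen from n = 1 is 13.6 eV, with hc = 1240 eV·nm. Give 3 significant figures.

2280 nm

The Pfund series has lower level n_f = 5; the series limit corresponds to n_i → ∞.
ΔE_max = 13.6 × 1 / 5² = 0.5440 eV.
λ_min = 1240 / 0.5440 = 2280 nm.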